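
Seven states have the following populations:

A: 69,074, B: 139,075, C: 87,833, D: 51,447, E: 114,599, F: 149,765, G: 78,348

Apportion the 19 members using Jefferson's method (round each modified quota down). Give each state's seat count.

A 2, B 4, C 2, D 1, E 3, F 5, G 2

Standard divisor 690141/19 ≈ 36323.211; standard quotas: A 1.902, B 3.829, C 2.418, D 1.416, E 3.155, F 4.123, G 2.157.
Rounding down gives 1, 3, 2, 1, 3, 4, 2 = 16 seats, so the divisor must be adjusted.
With modified divisor 29600: modified quotas A 2.334, B 4.698, C 2.967, D 1.738, E 3.872, F 5.060, G 2.647.
Rounding down: A 2, B 4, C 2, D 1, E 3, F 5, G 2 (total 19).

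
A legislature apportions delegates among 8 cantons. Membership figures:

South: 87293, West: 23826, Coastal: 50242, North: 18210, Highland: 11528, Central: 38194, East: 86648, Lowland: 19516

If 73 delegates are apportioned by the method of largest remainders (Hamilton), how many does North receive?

Total 335457; standard divisor 335457/73 ≈ 4595.301.
Standard quotas: South 18.9961, West 5.1849, Coastal 10.9333, North 3.9627, Highland 2.5086, Central 8.3115, East 18.8558, Lowland 4.2469.
Lower quotas: South 18, West 5, Coastal 10, North 3, Highland 2, Central 8, East 18, Lowland 4 (sum 68, leaving 5 seats).
Remainders in descending order: South 0.9961, North 0.9627, Coastal 0.9333, East 0.8558, Highland 0.5086, Central 0.3115, Lowland 0.2469, West 0.1849.
The surplus seats go to South, North, Coastal, East, Highland.
North receives 4.

4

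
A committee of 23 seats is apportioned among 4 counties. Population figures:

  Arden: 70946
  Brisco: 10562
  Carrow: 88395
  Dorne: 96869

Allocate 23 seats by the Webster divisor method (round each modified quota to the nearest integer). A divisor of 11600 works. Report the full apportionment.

With modified divisor 11600: modified quotas Arden 6.116, Brisco 0.911, Carrow 7.620, Dorne 8.351.
Rounding to the nearest integer: Arden 6, Brisco 1, Carrow 8, Dorne 8 (total 23).

Arden=6, Brisco=1, Carrow=8, Dorne=8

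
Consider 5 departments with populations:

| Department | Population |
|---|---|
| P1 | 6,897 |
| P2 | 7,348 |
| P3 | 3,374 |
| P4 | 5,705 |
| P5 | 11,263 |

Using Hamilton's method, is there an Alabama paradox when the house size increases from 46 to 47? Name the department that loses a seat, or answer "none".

At 46 seats: P1 9, P2 10, P3 4, P4 8, P5 15.
At 47 seats: P1 9, P2 10, P3 5, P4 8, P5 15.
No department's allocation decreased.

none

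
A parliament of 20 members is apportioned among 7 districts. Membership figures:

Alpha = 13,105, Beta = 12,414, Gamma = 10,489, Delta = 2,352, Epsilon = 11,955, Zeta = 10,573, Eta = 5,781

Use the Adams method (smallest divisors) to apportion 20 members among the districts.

Standard divisor 66669/20 ≈ 3333.45; standard quotas: Alpha 3.931, Beta 3.724, Gamma 3.147, Delta 0.706, Epsilon 3.586, Zeta 3.172, Eta 1.734.
Rounding up gives 4, 4, 4, 1, 4, 4, 2 = 23 seats, so the divisor must be adjusted.
With modified divisor 4100: modified quotas Alpha 3.196, Beta 3.028, Gamma 2.558, Delta 0.574, Epsilon 2.916, Zeta 2.579, Eta 1.410.
Rounding up: Alpha 4, Beta 4, Gamma 3, Delta 1, Epsilon 3, Zeta 3, Eta 2 (total 20).

Alpha 4, Beta 4, Gamma 3, Delta 1, Epsilon 3, Zeta 3, Eta 2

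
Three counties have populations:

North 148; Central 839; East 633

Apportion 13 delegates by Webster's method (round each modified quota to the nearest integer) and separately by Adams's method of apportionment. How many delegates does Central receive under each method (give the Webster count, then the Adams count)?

Webster: North 1, Central 7, East 5.
Adams: North 2, Central 6, East 5.
Central gets 7 under Webster and 6 under Adams.

7 and 6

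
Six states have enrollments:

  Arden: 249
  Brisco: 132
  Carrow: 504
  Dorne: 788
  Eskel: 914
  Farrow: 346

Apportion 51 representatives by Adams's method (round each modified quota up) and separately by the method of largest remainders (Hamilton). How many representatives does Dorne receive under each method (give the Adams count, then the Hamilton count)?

Adams: Arden 5, Brisco 3, Carrow 9, Dorne 13, Eskel 15, Farrow 6.
Hamilton: Arden 4, Brisco 2, Carrow 9, Dorne 14, Eskel 16, Farrow 6.
Dorne gets 13 under Adams and 14 under Hamilton.

13 and 14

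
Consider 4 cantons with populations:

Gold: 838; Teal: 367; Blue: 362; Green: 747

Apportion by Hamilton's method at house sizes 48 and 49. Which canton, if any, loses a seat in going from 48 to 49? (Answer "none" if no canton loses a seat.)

At 48 seats: Gold 17, Teal 8, Blue 8, Green 15.
At 49 seats: Gold 18, Teal 8, Blue 7, Green 16.
Blue drops from 8 to 7.

Blue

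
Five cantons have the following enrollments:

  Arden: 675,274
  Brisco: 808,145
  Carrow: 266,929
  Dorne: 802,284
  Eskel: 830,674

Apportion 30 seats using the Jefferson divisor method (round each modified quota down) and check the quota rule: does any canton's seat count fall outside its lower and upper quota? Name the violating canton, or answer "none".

Standard quotas: Arden 5.988, Brisco 7.166, Carrow 2.367, Dorne 7.114, Eskel 7.366.
Jefferson allocation: Arden 6, Brisco 7, Carrow 2, Dorne 7, Eskel 8.
Every allocation lies between the lower and upper quota.

none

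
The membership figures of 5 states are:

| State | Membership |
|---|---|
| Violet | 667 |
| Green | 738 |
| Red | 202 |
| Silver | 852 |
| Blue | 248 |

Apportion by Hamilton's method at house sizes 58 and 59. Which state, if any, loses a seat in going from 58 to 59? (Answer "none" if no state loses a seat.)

Red

At 58 seats: Violet 14, Green 16, Red 5, Silver 18, Blue 5.
At 59 seats: Violet 15, Green 16, Red 4, Silver 19, Blue 5.
Red drops from 5 to 4.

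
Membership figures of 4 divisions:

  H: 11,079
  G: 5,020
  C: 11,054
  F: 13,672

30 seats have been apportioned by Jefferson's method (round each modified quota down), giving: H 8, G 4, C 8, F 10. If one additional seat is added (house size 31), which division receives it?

Priority for the next seat is population ÷ (current seats + 1).
Priorities: H 1231.000, G 1004.000, C 1228.222, F 1242.909.
Highest priority: F.

F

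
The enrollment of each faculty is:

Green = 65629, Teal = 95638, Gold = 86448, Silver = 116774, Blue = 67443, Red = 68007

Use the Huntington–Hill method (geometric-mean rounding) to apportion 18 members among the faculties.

With divisor 27571: modified quotas Green 2.380, Teal 3.469, Gold 3.135, Silver 4.235, Blue 2.446, Red 2.467.
Geometric-mean thresholds: Green √(2·3)=2.449, Teal √(3·4)=3.464, Gold √(3·4)=3.464, Silver √(4·5)=4.472, Blue √(2·3)=2.449, Red √(2·3)=2.449.
Each quota rounded against its threshold gives Green 2, Teal 4, Gold 3, Silver 4, Blue 2, Red 3 (total 18).

Green 2, Teal 4, Gold 3, Silver 4, Blue 2, Red 3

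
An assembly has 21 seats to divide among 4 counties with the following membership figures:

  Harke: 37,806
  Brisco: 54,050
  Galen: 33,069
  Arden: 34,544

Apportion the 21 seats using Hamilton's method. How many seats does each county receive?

Harke: 5, Brisco: 7, Galen: 4, Arden: 5

Total 159469; standard divisor 159469/21 ≈ 7593.762.
Standard quotas: Harke 4.9786, Brisco 7.1177, Galen 4.3548, Arden 4.5490.
Lower quotas: Harke 4, Brisco 7, Galen 4, Arden 4 (sum 19, leaving 2 seats).
Remainders in descending order: Harke 0.9786, Arden 0.5490, Galen 0.3548, Brisco 0.1177.
The surplus seats go to Harke, Arden.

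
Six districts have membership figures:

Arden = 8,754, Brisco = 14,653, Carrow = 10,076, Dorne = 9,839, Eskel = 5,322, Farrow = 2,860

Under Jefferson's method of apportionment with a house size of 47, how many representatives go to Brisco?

Standard divisor 51504/47 ≈ 1095.83; standard quotas: Arden 7.988, Brisco 13.372, Carrow 9.195, Dorne 8.979, Eskel 4.857, Farrow 2.610.
Rounding down gives 7, 13, 9, 8, 4, 2 = 43 seats, so the divisor must be adjusted.
With modified divisor 1030: modified quotas Arden 8.499, Brisco 14.226, Carrow 9.783, Dorne 9.552, Eskel 5.167, Farrow 2.777.
Rounding down: Arden 8, Brisco 14, Carrow 9, Dorne 9, Eskel 5, Farrow 2 (total 47).
Brisco receives 14.

14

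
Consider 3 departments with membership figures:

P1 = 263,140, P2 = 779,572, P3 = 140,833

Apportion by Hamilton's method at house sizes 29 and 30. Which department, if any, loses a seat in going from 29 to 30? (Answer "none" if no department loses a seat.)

At 29 seats: P1 6, P2 19, P3 4.
At 30 seats: P1 7, P2 20, P3 3.
P3 drops from 4 to 3.

P3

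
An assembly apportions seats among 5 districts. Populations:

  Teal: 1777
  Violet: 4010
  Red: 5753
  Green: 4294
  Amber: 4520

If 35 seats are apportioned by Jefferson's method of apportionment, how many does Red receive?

Standard divisor 20354/35 ≈ 581.543; standard quotas: Teal 3.056, Violet 6.895, Red 9.893, Green 7.384, Amber 7.772.
Rounding down gives 3, 6, 9, 7, 7 = 32 seats, so the divisor must be adjusted.
With modified divisor 550: modified quotas Teal 3.231, Violet 7.291, Red 10.460, Green 7.807, Amber 8.218.
Rounding down: Teal 3, Violet 7, Red 10, Green 7, Amber 8 (total 35).
Red receives 10.

10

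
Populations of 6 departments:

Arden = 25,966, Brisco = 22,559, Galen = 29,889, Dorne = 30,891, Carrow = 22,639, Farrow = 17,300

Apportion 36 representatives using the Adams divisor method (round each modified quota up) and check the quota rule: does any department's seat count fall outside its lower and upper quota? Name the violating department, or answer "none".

Standard quotas: Arden 6.263, Brisco 5.442, Galen 7.210, Dorne 7.451, Carrow 5.461, Farrow 4.173.
Adams allocation: Arden 6, Brisco 6, Galen 7, Dorne 7, Carrow 6, Farrow 4.
Every allocation lies between the lower and upper quota.

none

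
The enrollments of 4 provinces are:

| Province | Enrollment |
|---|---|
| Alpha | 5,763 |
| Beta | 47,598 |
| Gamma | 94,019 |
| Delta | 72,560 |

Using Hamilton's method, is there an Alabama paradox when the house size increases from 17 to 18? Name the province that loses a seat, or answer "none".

none

At 17 seats: Alpha 0, Beta 4, Gamma 7, Delta 6.
At 18 seats: Alpha 0, Beta 4, Gamma 8, Delta 6.
No province's allocation decreased.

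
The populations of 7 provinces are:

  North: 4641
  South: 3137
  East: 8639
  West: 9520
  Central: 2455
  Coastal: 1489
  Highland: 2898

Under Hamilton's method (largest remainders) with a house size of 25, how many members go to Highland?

2

The standard divisor is 32779/25 ≈ 1311.16.
Standard quotas: North 3.5396, South 2.3925, East 6.5888, West 7.2607, Central 1.8724, Coastal 1.1356, Highland 2.2103.
Lower quotas: North 3, South 2, East 6, West 7, Central 1, Coastal 1, Highland 2 (sum 22, leaving 3 seats).
Remainders in descending order: Central 0.8724, East 0.5888, North 0.5396, South 0.3925, West 0.2607, Highland 0.2103, Coastal 0.1356.
Largest remainders: Central, East, North receive the extra seats.
Highland receives 2.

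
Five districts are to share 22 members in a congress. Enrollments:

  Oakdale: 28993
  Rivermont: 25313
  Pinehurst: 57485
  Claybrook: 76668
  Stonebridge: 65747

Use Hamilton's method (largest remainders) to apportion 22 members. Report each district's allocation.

Oakdale 2, Rivermont 2, Pinehurst 5, Claybrook 7, Stonebridge 6

The standard divisor is 254206/22 ≈ 11554.818.
Standard quotas: Oakdale 2.5092, Rivermont 2.1907, Pinehurst 4.9750, Claybrook 6.6352, Stonebridge 5.6900.
Lower quotas: Oakdale 2, Rivermont 2, Pinehurst 4, Claybrook 6, Stonebridge 5 (sum 19, leaving 3 seats).
Remainders in descending order: Pinehurst 0.9750, Stonebridge 0.6900, Claybrook 0.6352, Oakdale 0.5092, Rivermont 0.1907.
The surplus seats go to Pinehurst, Stonebridge, Claybrook.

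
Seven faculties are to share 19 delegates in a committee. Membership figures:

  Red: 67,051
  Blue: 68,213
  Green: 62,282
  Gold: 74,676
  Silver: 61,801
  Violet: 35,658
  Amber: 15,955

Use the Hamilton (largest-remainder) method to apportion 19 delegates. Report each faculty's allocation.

The standard divisor is 385636/19 ≈ 20296.632.
Standard quotas: Red 3.3036, Blue 3.3608, Green 3.0686, Gold 3.6792, Silver 3.0449, Violet 1.7568, Amber 0.7861.
Lower quotas: Red 3, Blue 3, Green 3, Gold 3, Silver 3, Violet 1, Amber 0 (sum 16, leaving 3 seats).
Remainders in descending order: Amber 0.7861, Violet 0.7568, Gold 0.6792, Blue 0.3608, Red 0.3036, Green 0.0686, Silver 0.0449.
Largest remainders: Amber, Violet, Gold receive the extra seats.

Red: 3; Blue: 3; Green: 3; Gold: 4; Silver: 3; Violet: 2; Amber: 1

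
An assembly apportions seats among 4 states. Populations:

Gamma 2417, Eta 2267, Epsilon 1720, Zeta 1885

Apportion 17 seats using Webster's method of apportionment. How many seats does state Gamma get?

5

Standard divisor 8289/17 ≈ 487.588; standard quotas: Gamma 4.957, Eta 4.649, Epsilon 3.528, Zeta 3.866.
Rounding to the nearest integer gives 5, 5, 4, 4 = 18 seats, so the divisor must be adjusted.
With modified divisor 500: modified quotas Gamma 4.834, Eta 4.534, Epsilon 3.440, Zeta 3.770.
Rounding to the nearest integer: Gamma 5, Eta 5, Epsilon 3, Zeta 4 (total 17).
Gamma receives 5.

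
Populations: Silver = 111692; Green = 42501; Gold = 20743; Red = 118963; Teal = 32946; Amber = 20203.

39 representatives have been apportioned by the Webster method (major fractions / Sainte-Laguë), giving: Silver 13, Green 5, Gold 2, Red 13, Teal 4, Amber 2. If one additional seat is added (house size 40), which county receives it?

Priority for the next seat is population ÷ (current seats + 0.5).
Priorities: Silver 8273.481, Green 7727.455, Gold 8297.200, Red 8812.074, Teal 7321.333, Amber 8081.200.
Highest priority: Red.

Red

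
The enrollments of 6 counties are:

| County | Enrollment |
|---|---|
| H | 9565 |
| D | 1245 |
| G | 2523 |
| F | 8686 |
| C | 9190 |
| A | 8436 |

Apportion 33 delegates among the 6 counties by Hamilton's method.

Total 39645; standard divisor 39645/33 ≈ 1201.364.
Standard quotas: H 7.9618, D 1.0363, G 2.1001, F 7.2301, C 7.6496, A 7.0220.
Lower quotas: H 7, D 1, G 2, F 7, C 7, A 7 (sum 31, leaving 2 seats).
Remainders in descending order: H 0.9618, C 0.6496, F 0.2301, G 0.1001, D 0.0363, A 0.0220.
The surplus seats go to H, C.

H=8; D=1; G=2; F=7; C=8; A=7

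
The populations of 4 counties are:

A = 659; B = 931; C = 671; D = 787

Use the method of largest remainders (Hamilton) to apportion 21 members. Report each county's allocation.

A=5, B=6, C=5, D=5

Total 3048; standard divisor 3048/21 ≈ 145.143.
Standard quotas: A 4.540, B 6.414, C 4.623, D 5.422.
Lower quotas: A 4, B 6, C 4, D 5 (sum 19, leaving 2 seats).
Remainders in descending order: C 0.623, A 0.540, D 0.422, B 0.414.
The surplus seats go to C, A.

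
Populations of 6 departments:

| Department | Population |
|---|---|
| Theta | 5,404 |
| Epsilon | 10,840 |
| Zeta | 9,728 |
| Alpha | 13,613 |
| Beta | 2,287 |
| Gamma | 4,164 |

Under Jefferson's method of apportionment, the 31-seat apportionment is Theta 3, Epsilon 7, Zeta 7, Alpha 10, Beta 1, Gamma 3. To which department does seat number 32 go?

Priority for the next seat is population ÷ (current seats + 1).
Priorities: Theta 1351.000, Epsilon 1355.000, Zeta 1216.000, Alpha 1237.545, Beta 1143.500, Gamma 1041.000.
Highest priority: Epsilon.

Epsilon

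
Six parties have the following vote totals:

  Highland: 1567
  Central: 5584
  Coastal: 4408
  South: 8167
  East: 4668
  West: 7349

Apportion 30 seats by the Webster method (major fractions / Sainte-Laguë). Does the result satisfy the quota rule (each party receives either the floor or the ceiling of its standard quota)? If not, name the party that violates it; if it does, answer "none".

none

Standard quotas: Highland 1.481, Central 5.277, Coastal 4.166, South 7.719, East 4.412, West 6.945.
Webster allocation: Highland 2, Central 5, Coastal 4, South 8, East 4, West 7.
Every allocation lies between the lower and upper quota.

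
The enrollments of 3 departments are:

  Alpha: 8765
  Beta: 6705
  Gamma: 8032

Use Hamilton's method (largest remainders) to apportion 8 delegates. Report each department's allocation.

Standard divisor: 23502 ÷ 8 ≈ 2937.75.
Standard quotas: Alpha 2.9836, Beta 2.2824, Gamma 2.7341.
Lower quotas: Alpha 2, Beta 2, Gamma 2 (sum 6, leaving 2 seats).
Remainders in descending order: Alpha 0.9836, Gamma 0.7341, Beta 0.2824.
Largest remainders: Alpha, Gamma receive the extra seats.

Alpha 3, Beta 2, Gamma 3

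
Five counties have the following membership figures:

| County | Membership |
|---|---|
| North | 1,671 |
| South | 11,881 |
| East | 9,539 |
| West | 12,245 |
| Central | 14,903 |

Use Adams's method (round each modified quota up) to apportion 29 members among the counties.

North: 1, South: 7, East: 6, West: 7, Central: 8

Standard divisor 50239/29 ≈ 1732.379; standard quotas: North 0.965, South 6.858, East 5.506, West 7.068, Central 8.603.
Rounding up gives 1, 7, 6, 8, 9 = 31 seats, so the divisor must be adjusted.
With modified divisor 1900: modified quotas North 0.879, South 6.253, East 5.021, West 6.445, Central 7.844.
Rounding up: North 1, South 7, East 6, West 7, Central 8 (total 29).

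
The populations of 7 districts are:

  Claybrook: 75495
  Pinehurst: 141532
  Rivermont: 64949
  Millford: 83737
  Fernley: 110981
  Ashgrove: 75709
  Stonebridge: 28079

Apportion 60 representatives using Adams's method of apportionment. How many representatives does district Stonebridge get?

3

Standard divisor 580482/60 ≈ 9674.7; standard quotas: Claybrook 7.803, Pinehurst 14.629, Rivermont 6.713, Millford 8.655, Fernley 11.471, Ashgrove 7.825, Stonebridge 2.902.
Rounding up gives 8, 15, 7, 9, 12, 8, 3 = 62 seats, so the divisor must be adjusted.
With modified divisor 10300: modified quotas Claybrook 7.330, Pinehurst 13.741, Rivermont 6.306, Millford 8.130, Fernley 10.775, Ashgrove 7.350, Stonebridge 2.726.
Rounding up: Claybrook 8, Pinehurst 14, Rivermont 7, Millford 9, Fernley 11, Ashgrove 8, Stonebridge 3 (total 60).
Stonebridge receives 3.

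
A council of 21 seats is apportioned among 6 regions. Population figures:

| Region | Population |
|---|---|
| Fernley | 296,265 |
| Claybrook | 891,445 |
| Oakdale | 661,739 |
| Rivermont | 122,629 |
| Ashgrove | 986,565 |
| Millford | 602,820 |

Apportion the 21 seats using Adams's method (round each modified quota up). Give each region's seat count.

Fernley=2; Claybrook=5; Oakdale=4; Rivermont=1; Ashgrove=5; Millford=4

Standard divisor 3561463/21 ≈ 169593.476; standard quotas: Fernley 1.747, Claybrook 5.256, Oakdale 3.902, Rivermont 0.723, Ashgrove 5.817, Millford 3.554.
Rounding up gives 2, 6, 4, 1, 6, 4 = 23 seats, so the divisor must be adjusted.
With modified divisor 199100: modified quotas Fernley 1.488, Claybrook 4.477, Oakdale 3.324, Rivermont 0.616, Ashgrove 4.955, Millford 3.028.
Rounding up: Fernley 2, Claybrook 5, Oakdale 4, Rivermont 1, Ashgrove 5, Millford 4 (total 21).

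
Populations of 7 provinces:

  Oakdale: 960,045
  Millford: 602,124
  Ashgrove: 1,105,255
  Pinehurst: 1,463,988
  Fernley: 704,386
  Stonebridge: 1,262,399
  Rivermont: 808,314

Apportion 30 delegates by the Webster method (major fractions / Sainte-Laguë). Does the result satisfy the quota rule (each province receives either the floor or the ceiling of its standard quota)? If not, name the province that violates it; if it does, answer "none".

none

Standard quotas: Oakdale 4.170, Millford 2.615, Ashgrove 4.801, Pinehurst 6.359, Fernley 3.060, Stonebridge 5.484, Rivermont 3.511.
Webster allocation: Oakdale 4, Millford 3, Ashgrove 5, Pinehurst 6, Fernley 3, Stonebridge 5, Rivermont 4.
Every allocation lies between the lower and upper quota.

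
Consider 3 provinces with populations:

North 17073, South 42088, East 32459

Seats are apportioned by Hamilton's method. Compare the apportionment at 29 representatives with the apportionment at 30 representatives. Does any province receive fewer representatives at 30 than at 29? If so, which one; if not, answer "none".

At 29 seats: North 6, South 13, East 10.
At 30 seats: North 5, South 14, East 11.
North drops from 6 to 5.

North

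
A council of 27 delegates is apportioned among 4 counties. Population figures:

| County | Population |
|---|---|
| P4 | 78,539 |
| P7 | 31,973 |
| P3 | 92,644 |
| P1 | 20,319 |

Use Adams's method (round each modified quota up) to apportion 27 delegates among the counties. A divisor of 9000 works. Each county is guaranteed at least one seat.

P4 9; P7 4; P3 11; P1 3

With modified divisor 9000: modified quotas P4 8.727, P7 3.553, P3 10.294, P1 2.258.
Rounding up: P4 9, P7 4, P3 11, P1 3 (total 27).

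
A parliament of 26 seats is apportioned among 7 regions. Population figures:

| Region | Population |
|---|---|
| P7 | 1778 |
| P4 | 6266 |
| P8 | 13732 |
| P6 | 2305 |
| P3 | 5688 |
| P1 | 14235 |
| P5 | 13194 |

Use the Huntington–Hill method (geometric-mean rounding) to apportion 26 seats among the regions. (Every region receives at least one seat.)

P7 1; P4 3; P8 6; P6 1; P3 3; P1 6; P5 6

With divisor 2259: modified quotas P7 0.787, P4 2.774, P8 6.079, P6 1.020, P3 2.518, P1 6.301, P5 5.841.
Geometric-mean thresholds: P7 (min 1), P4 √(2·3)=2.449, P8 √(6·7)=6.481, P6 √(1·2)=1.414, P3 √(2·3)=2.449, P1 √(6·7)=6.481, P5 √(5·6)=5.477.
Each quota rounded against its threshold gives P7 1, P4 3, P8 6, P6 1, P3 3, P1 6, P5 6 (total 26).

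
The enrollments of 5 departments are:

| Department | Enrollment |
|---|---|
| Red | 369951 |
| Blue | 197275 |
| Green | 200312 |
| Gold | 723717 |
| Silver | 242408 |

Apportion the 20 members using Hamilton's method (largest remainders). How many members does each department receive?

Red 4; Blue 2; Green 2; Gold 9; Silver 3

Standard divisor: 1733663 ÷ 20 ≈ 86683.15.
Standard quotas: Red 4.2679, Blue 2.2758, Green 2.3109, Gold 8.3490, Silver 2.7965.
Lower quotas: Red 4, Blue 2, Green 2, Gold 8, Silver 2 (sum 18, leaving 2 seats).
Remainders in descending order: Silver 0.7965, Gold 0.3490, Green 0.3109, Blue 0.2758, Red 0.2679.
The surplus seats go to Silver, Gold.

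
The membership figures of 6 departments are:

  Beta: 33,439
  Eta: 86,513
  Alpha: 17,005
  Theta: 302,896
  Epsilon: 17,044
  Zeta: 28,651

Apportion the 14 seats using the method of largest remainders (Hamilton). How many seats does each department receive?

Beta: 1, Eta: 3, Alpha: 0, Theta: 9, Epsilon: 0, Zeta: 1

Standard divisor: 485548 ÷ 14 = 34682.
Standard quotas: Beta 0.9642, Eta 2.4945, Alpha 0.4903, Theta 8.7335, Epsilon 0.4914, Zeta 0.8261.
Lower quotas: Beta 0, Eta 2, Alpha 0, Theta 8, Epsilon 0, Zeta 0 (sum 10, leaving 4 seats).
Remainders in descending order: Beta 0.9642, Zeta 0.8261, Theta 0.7335, Eta 0.4945, Epsilon 0.4914, Alpha 0.4903.
The surplus seats go to Beta, Zeta, Theta, Eta.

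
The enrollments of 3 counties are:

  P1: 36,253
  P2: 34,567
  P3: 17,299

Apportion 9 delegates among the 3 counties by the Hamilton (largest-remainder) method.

Total 88119; standard divisor 88119/9 = 9791.
Standard quotas: P1 3.7027, P2 3.5305, P3 1.7668.
Lower quotas: P1 3, P2 3, P3 1 (sum 7, leaving 2 seats).
Remainders in descending order: P3 0.7668, P1 0.7027, P2 0.5305.
Largest remainders: P3, P1 receive the extra seats.

P1 4; P2 3; P3 2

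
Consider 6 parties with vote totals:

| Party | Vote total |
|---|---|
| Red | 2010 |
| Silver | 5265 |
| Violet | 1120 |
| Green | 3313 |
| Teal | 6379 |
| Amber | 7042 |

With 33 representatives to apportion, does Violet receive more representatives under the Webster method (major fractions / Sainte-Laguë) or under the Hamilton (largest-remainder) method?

Webster: Red 3, Silver 7, Violet 1, Green 4, Teal 9, Amber 9.
Hamilton: Red 3, Silver 7, Violet 2, Green 4, Teal 8, Amber 9.
Violet gets 1 under Webster and 2 under Hamilton.

Hamilton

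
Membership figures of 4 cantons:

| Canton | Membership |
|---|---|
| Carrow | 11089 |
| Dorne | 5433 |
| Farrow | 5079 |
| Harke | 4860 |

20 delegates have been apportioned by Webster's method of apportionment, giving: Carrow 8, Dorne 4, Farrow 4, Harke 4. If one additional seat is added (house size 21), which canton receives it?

Carrow

Priority for the next seat is population ÷ (current seats + 0.5).
Priorities: Carrow 1304.588, Dorne 1207.333, Farrow 1128.667, Harke 1080.000.
Highest priority: Carrow.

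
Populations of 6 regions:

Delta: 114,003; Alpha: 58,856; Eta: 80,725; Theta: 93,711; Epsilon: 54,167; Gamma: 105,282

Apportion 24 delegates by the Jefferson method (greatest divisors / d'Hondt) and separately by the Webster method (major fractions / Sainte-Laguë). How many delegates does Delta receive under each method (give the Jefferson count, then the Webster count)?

Jefferson: Delta 6, Alpha 3, Eta 4, Theta 4, Epsilon 2, Gamma 5.
Webster: Delta 5, Alpha 3, Eta 4, Theta 4, Epsilon 3, Gamma 5.
Delta gets 6 under Jefferson and 5 under Webster.

6 and 5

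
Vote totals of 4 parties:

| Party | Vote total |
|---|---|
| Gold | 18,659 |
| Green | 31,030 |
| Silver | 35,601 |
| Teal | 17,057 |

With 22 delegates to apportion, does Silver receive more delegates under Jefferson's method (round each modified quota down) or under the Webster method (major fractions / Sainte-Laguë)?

Jefferson

Jefferson: Gold 4, Green 7, Silver 8, Teal 3.
Webster: Gold 4, Green 7, Silver 7, Teal 4.
Silver gets 8 under Jefferson and 7 under Webster.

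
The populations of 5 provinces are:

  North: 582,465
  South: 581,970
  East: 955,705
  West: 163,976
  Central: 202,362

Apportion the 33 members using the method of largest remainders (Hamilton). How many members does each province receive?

North 8; South 8; East 12; West 2; Central 3

The standard divisor is 2486478/33 ≈ 75347.818.
Standard quotas: North 7.7303, South 7.7238, East 12.6839, West 2.1763, Central 2.6857.
Lower quotas: North 7, South 7, East 12, West 2, Central 2 (sum 30, leaving 3 seats).
Remainders in descending order: North 0.7303, South 0.7238, Central 0.6857, East 0.6839, West 0.1763.
The surplus seats go to North, South, Central.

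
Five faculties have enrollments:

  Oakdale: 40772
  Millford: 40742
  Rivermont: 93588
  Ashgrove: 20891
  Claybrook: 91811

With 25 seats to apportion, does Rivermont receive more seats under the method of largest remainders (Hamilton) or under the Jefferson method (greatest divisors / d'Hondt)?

Hamilton: Oakdale 4, Millford 3, Rivermont 8, Ashgrove 2, Claybrook 8.
Jefferson: Oakdale 3, Millford 3, Rivermont 9, Ashgrove 2, Claybrook 8.
Rivermont gets 8 under Hamilton and 9 under Jefferson.

Jefferson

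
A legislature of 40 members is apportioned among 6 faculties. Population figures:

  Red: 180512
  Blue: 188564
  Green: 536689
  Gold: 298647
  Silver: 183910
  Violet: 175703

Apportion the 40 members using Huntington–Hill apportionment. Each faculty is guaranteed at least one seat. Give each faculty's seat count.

With divisor 39845: modified quotas Red 4.530, Blue 4.732, Green 13.469, Gold 7.495, Silver 4.616, Violet 4.410.
Geometric-mean thresholds: Red √(4·5)=4.472, Blue √(4·5)=4.472, Green √(13·14)=13.491, Gold √(7·8)=7.483, Silver √(4·5)=4.472, Violet √(4·5)=4.472.
Each quota rounded against its threshold gives Red 5, Blue 5, Green 13, Gold 8, Silver 5, Violet 4 (total 40).

Red=5, Blue=5, Green=13, Gold=8, Silver=5, Violet=4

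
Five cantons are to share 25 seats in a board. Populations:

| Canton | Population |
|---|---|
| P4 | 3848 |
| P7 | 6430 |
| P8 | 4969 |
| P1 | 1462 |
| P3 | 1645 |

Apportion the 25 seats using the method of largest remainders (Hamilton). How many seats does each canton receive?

P4 5, P7 9, P8 7, P1 2, P3 2

Standard divisor: 18354 ÷ 25 ≈ 734.16.
Standard quotas: P4 5.2414, P7 8.7583, P8 6.7683, P1 1.9914, P3 2.2407.
Lower quotas: P4 5, P7 8, P8 6, P1 1, P3 2 (sum 22, leaving 3 seats).
Remainders in descending order: P1 0.9914, P8 0.7683, P7 0.7583, P4 0.2414, P3 0.2407.
The surplus seats go to P1, P8, P7.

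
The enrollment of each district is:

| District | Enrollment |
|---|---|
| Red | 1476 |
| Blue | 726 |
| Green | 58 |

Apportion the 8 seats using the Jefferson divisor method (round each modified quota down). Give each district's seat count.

Red: 6; Blue: 2; Green: 0

Standard divisor 2260/8 ≈ 282.5; standard quotas: Red 5.225, Blue 2.570, Green 0.205.
Rounding down gives 5, 2, 0 = 7 seats, so the divisor must be adjusted.
With modified divisor 244: modified quotas Red 6.049, Blue 2.975, Green 0.238.
Rounding down: Red 6, Blue 2, Green 0 (total 8).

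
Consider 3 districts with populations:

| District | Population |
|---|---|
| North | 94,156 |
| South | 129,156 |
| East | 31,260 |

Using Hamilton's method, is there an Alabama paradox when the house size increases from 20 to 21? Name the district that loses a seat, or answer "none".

East

At 20 seats: North 7, South 10, East 3.
At 21 seats: North 8, South 11, East 2.
East drops from 3 to 2.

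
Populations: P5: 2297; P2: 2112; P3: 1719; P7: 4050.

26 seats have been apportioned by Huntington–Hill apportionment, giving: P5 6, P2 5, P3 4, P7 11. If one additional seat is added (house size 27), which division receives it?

P2

Priority for the next seat is population ÷ (√(s·(s+1))).
Priorities: P5 354.435, P2 385.597, P3 384.380, P7 352.507.
Highest priority: P2.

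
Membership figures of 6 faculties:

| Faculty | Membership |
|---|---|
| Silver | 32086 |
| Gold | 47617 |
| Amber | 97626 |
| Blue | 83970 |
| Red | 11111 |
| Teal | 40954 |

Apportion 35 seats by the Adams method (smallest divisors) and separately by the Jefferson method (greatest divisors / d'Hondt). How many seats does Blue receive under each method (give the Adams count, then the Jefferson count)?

Adams: Silver 4, Gold 5, Amber 10, Blue 9, Red 2, Teal 5.
Jefferson: Silver 3, Gold 5, Amber 11, Blue 10, Red 1, Teal 5.
Blue gets 9 under Adams and 10 under Jefferson.

9 and 10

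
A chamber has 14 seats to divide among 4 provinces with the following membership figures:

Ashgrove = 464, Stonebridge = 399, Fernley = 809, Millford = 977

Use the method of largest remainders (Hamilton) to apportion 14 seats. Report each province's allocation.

Ashgrove 3, Stonebridge 2, Fernley 4, Millford 5

The standard divisor is 2649/14 ≈ 189.214.
Standard quotas: Ashgrove 2.452, Stonebridge 2.109, Fernley 4.276, Millford 5.163.
Lower quotas: Ashgrove 2, Stonebridge 2, Fernley 4, Millford 5 (sum 13, leaving 1 seat).
Remainders in descending order: Ashgrove 0.452, Fernley 0.276, Millford 0.163, Stonebridge 0.109.
Largest remainder: Ashgrove receives the extra seat.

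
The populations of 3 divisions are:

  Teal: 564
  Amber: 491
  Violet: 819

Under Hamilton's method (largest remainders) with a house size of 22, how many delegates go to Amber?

Total 1874; standard divisor 1874/22 ≈ 85.182.
Standard quotas: Teal 6.621, Amber 5.764, Violet 9.615.
Lower quotas: Teal 6, Amber 5, Violet 9 (sum 20, leaving 2 seats).
Remainders in descending order: Amber 0.764, Teal 0.621, Violet 0.615.
The surplus seats go to Amber, Teal.
Amber receives 6.

6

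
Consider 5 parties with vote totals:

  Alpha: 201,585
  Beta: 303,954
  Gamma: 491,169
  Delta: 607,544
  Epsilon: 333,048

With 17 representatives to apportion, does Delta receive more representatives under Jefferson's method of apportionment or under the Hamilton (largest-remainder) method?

Jefferson: Alpha 1, Beta 3, Gamma 4, Delta 6, Epsilon 3.
Hamilton: Alpha 2, Beta 3, Gamma 4, Delta 5, Epsilon 3.
Delta gets 6 under Jefferson and 5 under Hamilton.

Jefferson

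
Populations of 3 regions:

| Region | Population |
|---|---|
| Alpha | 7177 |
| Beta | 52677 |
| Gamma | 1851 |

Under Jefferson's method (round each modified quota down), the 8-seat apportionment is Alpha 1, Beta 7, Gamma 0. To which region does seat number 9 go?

Priority for the next seat is population ÷ (current seats + 1).
Priorities: Alpha 3588.500, Beta 6584.625, Gamma 1851.000.
Highest priority: Beta.

Beta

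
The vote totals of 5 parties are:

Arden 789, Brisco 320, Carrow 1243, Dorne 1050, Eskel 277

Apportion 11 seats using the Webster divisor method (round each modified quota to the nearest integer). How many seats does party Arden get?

2

Standard divisor 3679/11 ≈ 334.455; standard quotas: Arden 2.359, Brisco 0.957, Carrow 3.716, Dorne 3.139, Eskel 0.828.
Rounding to the nearest integer gives Arden 2, Brisco 1, Carrow 4, Dorne 3, Eskel 1 — total 11, matching the house size, so no adjustment is needed.
Arden receives 2.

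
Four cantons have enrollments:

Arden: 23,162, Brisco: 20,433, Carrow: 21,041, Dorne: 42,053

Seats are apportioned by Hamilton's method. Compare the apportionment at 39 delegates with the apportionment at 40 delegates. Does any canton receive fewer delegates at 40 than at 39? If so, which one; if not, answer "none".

At 39 seats: Arden 8, Brisco 8, Carrow 8, Dorne 15.
At 40 seats: Arden 9, Brisco 7, Carrow 8, Dorne 16.
Brisco drops from 8 to 7.

Brisco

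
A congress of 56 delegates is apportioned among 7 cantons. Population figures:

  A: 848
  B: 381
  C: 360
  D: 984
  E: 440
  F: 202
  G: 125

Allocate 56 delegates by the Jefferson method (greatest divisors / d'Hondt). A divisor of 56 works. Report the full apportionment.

A 15; B 6; C 6; D 17; E 7; F 3; G 2

With modified divisor 56: modified quotas A 15.143, B 6.804, C 6.429, D 17.571, E 7.857, F 3.607, G 2.232.
Rounding down: A 15, B 6, C 6, D 17, E 7, F 3, G 2 (total 56).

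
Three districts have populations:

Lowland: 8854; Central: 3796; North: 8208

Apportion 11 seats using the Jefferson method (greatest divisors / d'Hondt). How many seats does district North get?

Standard divisor 20858/11 ≈ 1896.182; standard quotas: Lowland 4.669, Central 2.002, North 4.329.
Rounding down gives 4, 2, 4 = 10 seats, so the divisor must be adjusted.
With modified divisor 1700: modified quotas Lowland 5.208, Central 2.233, North 4.828.
Rounding down: Lowland 5, Central 2, North 4 (total 11).
North receives 4.

4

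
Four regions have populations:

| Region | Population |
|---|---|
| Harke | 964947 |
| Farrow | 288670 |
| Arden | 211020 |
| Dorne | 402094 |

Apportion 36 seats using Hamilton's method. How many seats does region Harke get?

19

Standard divisor: 1866731 ÷ 36 ≈ 51853.639.
Standard quotas: Harke 18.6091, Farrow 5.5670, Arden 4.0695, Dorne 7.7544.
Lower quotas: Harke 18, Farrow 5, Arden 4, Dorne 7 (sum 34, leaving 2 seats).
Remainders in descending order: Dorne 0.7544, Harke 0.6091, Farrow 0.5670, Arden 0.0695.
The surplus seats go to Dorne, Harke.
Harke receives 19.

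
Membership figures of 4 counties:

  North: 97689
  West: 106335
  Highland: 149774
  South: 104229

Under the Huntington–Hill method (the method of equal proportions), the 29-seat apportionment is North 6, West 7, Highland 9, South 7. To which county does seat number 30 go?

Priority for the next seat is population ÷ (√(s·(s+1))).
Priorities: North 15073.740, West 14209.612, Highland 15787.566, South 13928.186.
Highest priority: Highland.

Highland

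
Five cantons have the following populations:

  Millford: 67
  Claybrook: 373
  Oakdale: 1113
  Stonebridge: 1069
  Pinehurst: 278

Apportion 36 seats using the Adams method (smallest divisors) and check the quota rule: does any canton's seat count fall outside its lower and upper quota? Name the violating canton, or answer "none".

Standard quotas: Millford 0.832, Claybrook 4.630, Oakdale 13.817, Stonebridge 13.270, Pinehurst 3.451.
Adams allocation: Millford 1, Claybrook 5, Oakdale 13, Stonebridge 13, Pinehurst 4.
Every allocation lies between the lower and upper quota.

none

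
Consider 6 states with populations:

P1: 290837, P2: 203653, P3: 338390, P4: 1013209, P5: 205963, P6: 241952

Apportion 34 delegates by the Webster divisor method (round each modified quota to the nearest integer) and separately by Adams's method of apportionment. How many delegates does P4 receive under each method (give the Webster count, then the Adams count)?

Webster: P1 4, P2 3, P3 5, P4 15, P5 3, P6 4.
Adams: P1 5, P2 3, P3 5, P4 14, P5 3, P6 4.
P4 gets 15 under Webster and 14 under Adams.

15 and 14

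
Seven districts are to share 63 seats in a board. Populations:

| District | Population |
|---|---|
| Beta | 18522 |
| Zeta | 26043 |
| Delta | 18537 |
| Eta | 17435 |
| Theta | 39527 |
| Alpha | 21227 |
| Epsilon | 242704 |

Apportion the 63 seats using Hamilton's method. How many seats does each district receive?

Beta 3, Zeta 4, Delta 3, Eta 3, Theta 7, Alpha 3, Epsilon 40

The standard divisor is 383995/63 ≈ 6095.159.
Standard quotas: Beta 3.0388, Zeta 4.2727, Delta 3.0413, Eta 2.8605, Theta 6.4850, Alpha 3.4826, Epsilon 39.8191.
Lower quotas: Beta 3, Zeta 4, Delta 3, Eta 2, Theta 6, Alpha 3, Epsilon 39 (sum 60, leaving 3 seats).
Remainders in descending order: Eta 0.8605, Epsilon 0.8191, Theta 0.4850, Alpha 0.4826, Zeta 0.2727, Delta 0.0413, Beta 0.0388.
The surplus seats go to Eta, Epsilon, Theta.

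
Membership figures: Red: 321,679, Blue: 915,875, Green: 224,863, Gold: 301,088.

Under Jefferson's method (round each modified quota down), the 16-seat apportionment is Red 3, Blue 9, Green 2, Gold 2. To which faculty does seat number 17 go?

Priority for the next seat is population ÷ (current seats + 1).
Priorities: Red 80419.750, Blue 91587.500, Green 74954.333, Gold 100362.667.
Highest priority: Gold.

Gold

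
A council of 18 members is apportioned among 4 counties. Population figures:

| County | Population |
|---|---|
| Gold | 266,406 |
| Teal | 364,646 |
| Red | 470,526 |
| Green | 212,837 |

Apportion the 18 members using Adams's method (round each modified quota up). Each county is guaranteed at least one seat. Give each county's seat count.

Gold 4, Teal 5, Red 6, Green 3

Standard divisor 1314415/18 ≈ 73023.056; standard quotas: Gold 3.648, Teal 4.994, Red 6.444, Green 2.915.
Rounding up gives 4, 5, 7, 3 = 19 seats, so the divisor must be adjusted.
With modified divisor 83600: modified quotas Gold 3.187, Teal 4.362, Red 5.628, Green 2.546.
Rounding up: Gold 4, Teal 5, Red 6, Green 3 (total 18).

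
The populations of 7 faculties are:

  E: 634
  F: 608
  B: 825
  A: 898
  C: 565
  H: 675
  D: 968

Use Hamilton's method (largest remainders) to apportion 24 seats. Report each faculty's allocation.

Total 5173; standard divisor 5173/24 ≈ 215.542.
Standard quotas: E 2.941, F 2.821, B 3.828, A 4.166, C 2.621, H 3.132, D 4.491.
Lower quotas: E 2, F 2, B 3, A 4, C 2, H 3, D 4 (sum 20, leaving 4 seats).
Remainders in descending order: E 0.941, B 0.828, F 0.821, C 0.621, D 0.491, A 0.166, H 0.132.
Largest remainders: E, B, F, C receive the extra seats.

E 3, F 3, B 4, A 4, C 3, H 3, D 4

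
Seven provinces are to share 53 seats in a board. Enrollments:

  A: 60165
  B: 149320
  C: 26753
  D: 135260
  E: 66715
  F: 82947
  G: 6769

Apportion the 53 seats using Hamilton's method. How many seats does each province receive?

Standard divisor: 527929 ÷ 53 ≈ 9960.925.
Standard quotas: A 6.0401, B 14.9906, C 2.6858, D 13.5791, E 6.6977, F 8.3272, G 0.6796.
Lower quotas: A 6, B 14, C 2, D 13, E 6, F 8, G 0 (sum 49, leaving 4 seats).
Remainders in descending order: B 0.9906, E 0.6977, C 0.6858, G 0.6796, D 0.5791, F 0.3272, A 0.0401.
The surplus seats go to B, E, C, G.

A: 6; B: 15; C: 3; D: 13; E: 7; F: 8; G: 1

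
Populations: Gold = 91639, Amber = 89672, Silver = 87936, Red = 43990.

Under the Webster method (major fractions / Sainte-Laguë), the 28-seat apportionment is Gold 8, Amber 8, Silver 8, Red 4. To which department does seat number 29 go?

Priority for the next seat is population ÷ (current seats + 0.5).
Priorities: Gold 10781.059, Amber 10549.647, Silver 10345.412, Red 9775.556.
Highest priority: Gold.

Gold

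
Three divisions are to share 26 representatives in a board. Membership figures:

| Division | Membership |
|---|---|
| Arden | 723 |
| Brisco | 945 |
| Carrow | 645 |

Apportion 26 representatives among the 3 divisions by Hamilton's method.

Standard divisor: 2313 ÷ 26 ≈ 88.962.
Standard quotas: Arden 8.127, Brisco 10.623, Carrow 7.250.
Lower quotas: Arden 8, Brisco 10, Carrow 7 (sum 25, leaving 1 seat).
Remainders in descending order: Brisco 0.623, Carrow 0.250, Arden 0.127.
Largest remainder: Brisco receives the extra seat.

Arden 8; Brisco 11; Carrow 7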